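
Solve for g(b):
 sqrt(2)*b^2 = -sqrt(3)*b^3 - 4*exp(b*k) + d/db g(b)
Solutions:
 g(b) = C1 + sqrt(3)*b^4/4 + sqrt(2)*b^3/3 + 4*exp(b*k)/k


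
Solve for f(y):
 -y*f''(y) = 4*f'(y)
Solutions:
 f(y) = C1 + C2/y^3


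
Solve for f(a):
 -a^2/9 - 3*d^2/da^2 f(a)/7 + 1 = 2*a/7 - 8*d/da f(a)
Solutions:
 f(a) = C1 + C2*exp(56*a/3) + a^3/216 + 25*a^2/1344 - 1543*a/12544


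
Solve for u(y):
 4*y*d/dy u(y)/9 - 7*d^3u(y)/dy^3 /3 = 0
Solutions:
 u(y) = C1 + Integral(C2*airyai(42^(2/3)*y/21) + C3*airybi(42^(2/3)*y/21), y)


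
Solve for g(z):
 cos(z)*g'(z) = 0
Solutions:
 g(z) = C1


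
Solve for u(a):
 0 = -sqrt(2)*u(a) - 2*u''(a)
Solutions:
 u(a) = C1*sin(2^(3/4)*a/2) + C2*cos(2^(3/4)*a/2)


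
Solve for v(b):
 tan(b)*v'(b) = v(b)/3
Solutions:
 v(b) = C1*sin(b)^(1/3)


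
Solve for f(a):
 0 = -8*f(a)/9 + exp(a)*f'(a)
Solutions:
 f(a) = C1*exp(-8*exp(-a)/9)


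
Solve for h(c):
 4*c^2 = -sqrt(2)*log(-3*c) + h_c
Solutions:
 h(c) = C1 + 4*c^3/3 + sqrt(2)*c*log(-c) + sqrt(2)*c*(-1 + log(3))


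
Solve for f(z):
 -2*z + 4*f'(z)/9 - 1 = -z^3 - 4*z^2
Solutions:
 f(z) = C1 - 9*z^4/16 - 3*z^3 + 9*z^2/4 + 9*z/4


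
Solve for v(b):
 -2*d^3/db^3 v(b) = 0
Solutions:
 v(b) = C1 + C2*b + C3*b^2


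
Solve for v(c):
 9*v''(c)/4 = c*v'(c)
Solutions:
 v(c) = C1 + C2*erfi(sqrt(2)*c/3)


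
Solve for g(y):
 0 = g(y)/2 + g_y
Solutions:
 g(y) = C1*exp(-y/2)


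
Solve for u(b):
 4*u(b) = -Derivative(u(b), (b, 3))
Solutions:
 u(b) = C3*exp(-2^(2/3)*b) + (C1*sin(2^(2/3)*sqrt(3)*b/2) + C2*cos(2^(2/3)*sqrt(3)*b/2))*exp(2^(2/3)*b/2)


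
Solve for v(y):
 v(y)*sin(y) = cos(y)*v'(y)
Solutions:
 v(y) = C1/cos(y)


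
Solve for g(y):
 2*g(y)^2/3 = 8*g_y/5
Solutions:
 g(y) = -12/(C1 + 5*y)


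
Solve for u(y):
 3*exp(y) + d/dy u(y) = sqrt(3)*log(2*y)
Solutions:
 u(y) = C1 + sqrt(3)*y*log(y) + sqrt(3)*y*(-1 + log(2)) - 3*exp(y)


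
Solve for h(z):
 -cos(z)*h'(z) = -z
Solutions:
 h(z) = C1 + Integral(z/cos(z), z)


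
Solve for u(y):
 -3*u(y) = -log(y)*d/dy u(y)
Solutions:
 u(y) = C1*exp(3*li(y))


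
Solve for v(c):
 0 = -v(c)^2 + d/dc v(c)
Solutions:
 v(c) = -1/(C1 + c)


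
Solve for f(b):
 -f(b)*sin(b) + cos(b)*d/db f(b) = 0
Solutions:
 f(b) = C1/cos(b)


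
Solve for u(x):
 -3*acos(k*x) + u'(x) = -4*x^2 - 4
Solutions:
 u(x) = C1 - 4*x^3/3 - 4*x + 3*Piecewise((x*acos(k*x) - sqrt(-k^2*x^2 + 1)/k, Ne(k, 0)), (pi*x/2, True))


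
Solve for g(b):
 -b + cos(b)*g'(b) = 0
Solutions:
 g(b) = C1 + Integral(b/cos(b), b)


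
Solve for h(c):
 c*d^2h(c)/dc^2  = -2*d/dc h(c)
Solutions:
 h(c) = C1 + C2/c


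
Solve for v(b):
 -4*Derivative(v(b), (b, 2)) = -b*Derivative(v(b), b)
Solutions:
 v(b) = C1 + C2*erfi(sqrt(2)*b/4)


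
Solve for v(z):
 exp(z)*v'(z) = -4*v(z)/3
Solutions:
 v(z) = C1*exp(4*exp(-z)/3)


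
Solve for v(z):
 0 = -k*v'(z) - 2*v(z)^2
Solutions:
 v(z) = k/(C1*k + 2*z)


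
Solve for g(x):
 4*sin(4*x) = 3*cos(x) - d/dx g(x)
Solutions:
 g(x) = C1 + 3*sin(x) + cos(4*x)


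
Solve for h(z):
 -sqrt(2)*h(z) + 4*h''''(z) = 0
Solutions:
 h(z) = C1*exp(-2^(5/8)*z/2) + C2*exp(2^(5/8)*z/2) + C3*sin(2^(5/8)*z/2) + C4*cos(2^(5/8)*z/2)


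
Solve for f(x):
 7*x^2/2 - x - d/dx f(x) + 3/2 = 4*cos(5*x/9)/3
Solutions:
 f(x) = C1 + 7*x^3/6 - x^2/2 + 3*x/2 - 12*sin(5*x/9)/5


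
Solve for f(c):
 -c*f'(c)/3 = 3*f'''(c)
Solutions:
 f(c) = C1 + Integral(C2*airyai(-3^(1/3)*c/3) + C3*airybi(-3^(1/3)*c/3), c)


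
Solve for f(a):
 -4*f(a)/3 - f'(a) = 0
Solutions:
 f(a) = C1*exp(-4*a/3)


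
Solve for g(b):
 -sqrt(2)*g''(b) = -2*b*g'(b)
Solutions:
 g(b) = C1 + C2*erfi(2^(3/4)*b/2)


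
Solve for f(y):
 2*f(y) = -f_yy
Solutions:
 f(y) = C1*sin(sqrt(2)*y) + C2*cos(sqrt(2)*y)


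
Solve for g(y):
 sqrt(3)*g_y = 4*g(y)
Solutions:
 g(y) = C1*exp(4*sqrt(3)*y/3)


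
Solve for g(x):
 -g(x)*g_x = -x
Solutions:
 g(x) = -sqrt(C1 + x^2)
 g(x) = sqrt(C1 + x^2)


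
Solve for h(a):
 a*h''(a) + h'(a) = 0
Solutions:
 h(a) = C1 + C2*log(a)


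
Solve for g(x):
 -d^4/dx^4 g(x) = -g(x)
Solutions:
 g(x) = C1*exp(-x) + C2*exp(x) + C3*sin(x) + C4*cos(x)


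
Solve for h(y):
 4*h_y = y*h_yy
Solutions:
 h(y) = C1 + C2*y^5


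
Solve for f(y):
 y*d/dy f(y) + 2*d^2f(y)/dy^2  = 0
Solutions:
 f(y) = C1 + C2*erf(y/2)


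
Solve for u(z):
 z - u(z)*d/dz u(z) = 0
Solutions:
 u(z) = -sqrt(C1 + z^2)
 u(z) = sqrt(C1 + z^2)


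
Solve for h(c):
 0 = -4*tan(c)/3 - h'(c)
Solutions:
 h(c) = C1 + 4*log(cos(c))/3


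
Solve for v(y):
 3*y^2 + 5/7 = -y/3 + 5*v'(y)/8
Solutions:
 v(y) = C1 + 8*y^3/5 + 4*y^2/15 + 8*y/7


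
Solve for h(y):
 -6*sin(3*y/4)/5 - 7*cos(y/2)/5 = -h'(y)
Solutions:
 h(y) = C1 + 14*sin(y/2)/5 - 8*cos(3*y/4)/5


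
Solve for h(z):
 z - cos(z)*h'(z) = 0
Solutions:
 h(z) = C1 + Integral(z/cos(z), z)


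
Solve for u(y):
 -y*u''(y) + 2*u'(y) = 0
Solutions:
 u(y) = C1 + C2*y^3


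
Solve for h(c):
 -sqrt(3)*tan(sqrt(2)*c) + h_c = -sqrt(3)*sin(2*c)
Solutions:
 h(c) = C1 - sqrt(6)*log(cos(sqrt(2)*c))/2 + sqrt(3)*cos(2*c)/2


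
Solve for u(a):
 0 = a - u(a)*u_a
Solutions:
 u(a) = -sqrt(C1 + a^2)
 u(a) = sqrt(C1 + a^2)


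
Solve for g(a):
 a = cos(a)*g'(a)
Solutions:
 g(a) = C1 + Integral(a/cos(a), a)


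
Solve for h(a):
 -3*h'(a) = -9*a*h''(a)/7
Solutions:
 h(a) = C1 + C2*a^(10/3)


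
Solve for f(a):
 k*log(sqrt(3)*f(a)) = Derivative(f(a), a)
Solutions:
 Integral(1/(2*log(_y) + log(3)), (_y, f(a))) = C1 + a*k/2


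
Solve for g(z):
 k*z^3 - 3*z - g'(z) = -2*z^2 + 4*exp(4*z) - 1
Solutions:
 g(z) = C1 + k*z^4/4 + 2*z^3/3 - 3*z^2/2 + z - exp(4*z)


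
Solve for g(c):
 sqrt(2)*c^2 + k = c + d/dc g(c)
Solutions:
 g(c) = C1 + sqrt(2)*c^3/3 - c^2/2 + c*k


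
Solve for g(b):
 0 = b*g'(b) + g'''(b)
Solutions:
 g(b) = C1 + Integral(C2*airyai(-b) + C3*airybi(-b), b)


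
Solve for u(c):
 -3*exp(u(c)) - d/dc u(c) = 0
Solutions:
 u(c) = log(1/(C1 + 3*c))


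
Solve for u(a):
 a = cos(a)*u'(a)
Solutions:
 u(a) = C1 + Integral(a/cos(a), a)


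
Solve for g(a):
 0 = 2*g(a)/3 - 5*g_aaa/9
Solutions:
 g(a) = C3*exp(5^(2/3)*6^(1/3)*a/5) + (C1*sin(2^(1/3)*3^(5/6)*5^(2/3)*a/10) + C2*cos(2^(1/3)*3^(5/6)*5^(2/3)*a/10))*exp(-5^(2/3)*6^(1/3)*a/10)


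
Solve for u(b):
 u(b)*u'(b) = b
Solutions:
 u(b) = -sqrt(C1 + b^2)
 u(b) = sqrt(C1 + b^2)


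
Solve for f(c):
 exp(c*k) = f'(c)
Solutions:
 f(c) = C1 + exp(c*k)/k


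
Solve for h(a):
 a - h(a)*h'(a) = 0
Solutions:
 h(a) = -sqrt(C1 + a^2)
 h(a) = sqrt(C1 + a^2)


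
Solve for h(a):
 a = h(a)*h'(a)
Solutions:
 h(a) = -sqrt(C1 + a^2)
 h(a) = sqrt(C1 + a^2)


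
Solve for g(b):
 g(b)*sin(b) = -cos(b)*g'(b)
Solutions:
 g(b) = C1*cos(b)


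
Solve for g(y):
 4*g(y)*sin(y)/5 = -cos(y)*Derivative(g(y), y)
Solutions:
 g(y) = C1*cos(y)^(4/5)


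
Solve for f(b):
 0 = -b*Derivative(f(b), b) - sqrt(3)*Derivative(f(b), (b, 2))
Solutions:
 f(b) = C1 + C2*erf(sqrt(2)*3^(3/4)*b/6)


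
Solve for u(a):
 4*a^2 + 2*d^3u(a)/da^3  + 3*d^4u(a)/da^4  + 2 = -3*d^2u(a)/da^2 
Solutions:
 u(a) = C1 + C2*a - a^4/9 + 8*a^3/27 + 11*a^2/27 + (C3*sin(2*sqrt(2)*a/3) + C4*cos(2*sqrt(2)*a/3))*exp(-a/3)


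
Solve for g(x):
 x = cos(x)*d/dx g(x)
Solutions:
 g(x) = C1 + Integral(x/cos(x), x)


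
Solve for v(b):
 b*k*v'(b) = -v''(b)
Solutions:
 v(b) = Piecewise((-sqrt(2)*sqrt(pi)*C1*erf(sqrt(2)*b*sqrt(k)/2)/(2*sqrt(k)) - C2, (k > 0) | (k < 0)), (-C1*b - C2, True))


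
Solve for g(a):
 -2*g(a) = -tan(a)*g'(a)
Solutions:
 g(a) = C1*sin(a)^2


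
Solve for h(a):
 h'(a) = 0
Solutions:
 h(a) = C1


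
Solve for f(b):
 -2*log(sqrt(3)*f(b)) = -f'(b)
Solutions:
 -Integral(1/(2*log(_y) + log(3)), (_y, f(b))) = C1 - b


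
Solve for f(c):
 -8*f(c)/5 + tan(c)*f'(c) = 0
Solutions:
 f(c) = C1*sin(c)^(8/5)


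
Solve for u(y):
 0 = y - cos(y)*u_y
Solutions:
 u(y) = C1 + Integral(y/cos(y), y)


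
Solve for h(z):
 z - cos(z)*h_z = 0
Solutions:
 h(z) = C1 + Integral(z/cos(z), z)


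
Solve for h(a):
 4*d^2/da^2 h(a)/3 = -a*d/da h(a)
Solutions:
 h(a) = C1 + C2*erf(sqrt(6)*a/4)


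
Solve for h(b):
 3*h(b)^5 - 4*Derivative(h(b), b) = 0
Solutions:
 h(b) = -(-1/(C1 + 3*b))^(1/4)
 h(b) = (-1/(C1 + 3*b))^(1/4)
 h(b) = -I*(-1/(C1 + 3*b))^(1/4)
 h(b) = I*(-1/(C1 + 3*b))^(1/4)


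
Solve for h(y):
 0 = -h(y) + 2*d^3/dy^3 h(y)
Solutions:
 h(y) = C3*exp(2^(2/3)*y/2) + (C1*sin(2^(2/3)*sqrt(3)*y/4) + C2*cos(2^(2/3)*sqrt(3)*y/4))*exp(-2^(2/3)*y/4)


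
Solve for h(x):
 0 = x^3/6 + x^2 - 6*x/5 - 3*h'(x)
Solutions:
 h(x) = C1 + x^4/72 + x^3/9 - x^2/5


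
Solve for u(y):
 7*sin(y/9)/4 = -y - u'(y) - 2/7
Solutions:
 u(y) = C1 - y^2/2 - 2*y/7 + 63*cos(y/9)/4


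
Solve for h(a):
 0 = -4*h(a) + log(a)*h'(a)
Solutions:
 h(a) = C1*exp(4*li(a))


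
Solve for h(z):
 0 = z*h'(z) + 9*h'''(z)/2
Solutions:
 h(z) = C1 + Integral(C2*airyai(-6^(1/3)*z/3) + C3*airybi(-6^(1/3)*z/3), z)


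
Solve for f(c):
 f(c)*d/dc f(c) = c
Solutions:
 f(c) = -sqrt(C1 + c^2)
 f(c) = sqrt(C1 + c^2)


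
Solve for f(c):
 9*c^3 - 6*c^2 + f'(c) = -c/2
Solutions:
 f(c) = C1 - 9*c^4/4 + 2*c^3 - c^2/4


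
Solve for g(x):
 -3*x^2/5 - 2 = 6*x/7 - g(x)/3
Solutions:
 g(x) = 9*x^2/5 + 18*x/7 + 6


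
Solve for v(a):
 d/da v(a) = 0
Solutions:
 v(a) = C1


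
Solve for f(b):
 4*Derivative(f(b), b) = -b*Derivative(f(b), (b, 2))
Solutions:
 f(b) = C1 + C2/b^3


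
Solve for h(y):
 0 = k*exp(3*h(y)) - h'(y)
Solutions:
 h(y) = log(-1/(C1 + 3*k*y))/3
 h(y) = log((-1/(C1 + k*y))^(1/3)*(-3^(2/3) - 3*3^(1/6)*I)/6)
 h(y) = log((-1/(C1 + k*y))^(1/3)*(-3^(2/3) + 3*3^(1/6)*I)/6)


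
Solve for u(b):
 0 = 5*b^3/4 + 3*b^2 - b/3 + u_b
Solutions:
 u(b) = C1 - 5*b^4/16 - b^3 + b^2/6


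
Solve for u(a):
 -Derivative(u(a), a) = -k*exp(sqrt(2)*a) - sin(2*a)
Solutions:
 u(a) = C1 + sqrt(2)*k*exp(sqrt(2)*a)/2 - cos(2*a)/2


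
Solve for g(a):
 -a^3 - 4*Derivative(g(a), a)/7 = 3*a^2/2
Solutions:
 g(a) = C1 - 7*a^4/16 - 7*a^3/8


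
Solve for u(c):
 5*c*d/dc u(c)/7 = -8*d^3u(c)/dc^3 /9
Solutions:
 u(c) = C1 + Integral(C2*airyai(-45^(1/3)*7^(2/3)*c/14) + C3*airybi(-45^(1/3)*7^(2/3)*c/14), c)


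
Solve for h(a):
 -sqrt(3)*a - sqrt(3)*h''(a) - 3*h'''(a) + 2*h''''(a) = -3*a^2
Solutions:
 h(a) = C1 + C2*a + C3*exp(a*(3 - sqrt(9 + 8*sqrt(3)))/4) + C4*exp(a*(3 + sqrt(9 + 8*sqrt(3)))/4) + sqrt(3)*a^4/12 - 7*a^3/6 + a^2*(2 + 7*sqrt(3)/2)


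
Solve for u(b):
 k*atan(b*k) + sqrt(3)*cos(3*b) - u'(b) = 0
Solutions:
 u(b) = C1 + k*Piecewise((b*atan(b*k) - log(b^2*k^2 + 1)/(2*k), Ne(k, 0)), (0, True)) + sqrt(3)*sin(3*b)/3


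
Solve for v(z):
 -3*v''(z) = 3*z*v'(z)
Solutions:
 v(z) = C1 + C2*erf(sqrt(2)*z/2)


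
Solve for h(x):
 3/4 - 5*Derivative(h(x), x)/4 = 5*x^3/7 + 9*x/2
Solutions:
 h(x) = C1 - x^4/7 - 9*x^2/5 + 3*x/5


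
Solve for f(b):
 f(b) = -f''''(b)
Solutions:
 f(b) = (C1*sin(sqrt(2)*b/2) + C2*cos(sqrt(2)*b/2))*exp(-sqrt(2)*b/2) + (C3*sin(sqrt(2)*b/2) + C4*cos(sqrt(2)*b/2))*exp(sqrt(2)*b/2)


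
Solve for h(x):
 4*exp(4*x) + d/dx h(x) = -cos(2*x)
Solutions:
 h(x) = C1 - exp(4*x) - sin(2*x)/2


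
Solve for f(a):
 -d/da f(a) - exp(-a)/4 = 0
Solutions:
 f(a) = C1 + exp(-a)/4


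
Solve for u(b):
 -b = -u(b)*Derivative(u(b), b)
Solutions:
 u(b) = -sqrt(C1 + b^2)
 u(b) = sqrt(C1 + b^2)


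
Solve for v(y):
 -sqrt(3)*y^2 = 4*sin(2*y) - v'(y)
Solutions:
 v(y) = C1 + sqrt(3)*y^3/3 - 2*cos(2*y)


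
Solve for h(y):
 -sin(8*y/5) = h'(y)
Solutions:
 h(y) = C1 + 5*cos(8*y/5)/8


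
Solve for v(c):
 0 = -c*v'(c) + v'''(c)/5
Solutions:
 v(c) = C1 + Integral(C2*airyai(5^(1/3)*c) + C3*airybi(5^(1/3)*c), c)


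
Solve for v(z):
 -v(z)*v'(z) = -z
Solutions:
 v(z) = -sqrt(C1 + z^2)
 v(z) = sqrt(C1 + z^2)


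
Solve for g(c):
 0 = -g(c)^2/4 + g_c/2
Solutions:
 g(c) = -2/(C1 + c)


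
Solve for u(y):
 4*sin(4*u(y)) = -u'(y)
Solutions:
 u(y) = -acos((-C1 - exp(32*y))/(C1 - exp(32*y)))/4 + pi/2
 u(y) = acos((-C1 - exp(32*y))/(C1 - exp(32*y)))/4


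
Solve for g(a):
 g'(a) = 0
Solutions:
 g(a) = C1


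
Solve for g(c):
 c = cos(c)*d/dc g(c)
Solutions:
 g(c) = C1 + Integral(c/cos(c), c)


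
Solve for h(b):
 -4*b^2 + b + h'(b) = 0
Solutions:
 h(b) = C1 + 4*b^3/3 - b^2/2


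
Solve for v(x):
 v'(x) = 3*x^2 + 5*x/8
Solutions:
 v(x) = C1 + x^3 + 5*x^2/16


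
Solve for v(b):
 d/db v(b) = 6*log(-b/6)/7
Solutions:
 v(b) = C1 + 6*b*log(-b)/7 + 6*b*(-log(6) - 1)/7


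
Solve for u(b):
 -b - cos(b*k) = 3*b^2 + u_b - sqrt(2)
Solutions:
 u(b) = C1 - b^3 - b^2/2 + sqrt(2)*b - sin(b*k)/k


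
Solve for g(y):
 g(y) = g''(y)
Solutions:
 g(y) = C1*exp(-y) + C2*exp(y)


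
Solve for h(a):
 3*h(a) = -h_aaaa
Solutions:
 h(a) = (C1*sin(sqrt(2)*3^(1/4)*a/2) + C2*cos(sqrt(2)*3^(1/4)*a/2))*exp(-sqrt(2)*3^(1/4)*a/2) + (C3*sin(sqrt(2)*3^(1/4)*a/2) + C4*cos(sqrt(2)*3^(1/4)*a/2))*exp(sqrt(2)*3^(1/4)*a/2)


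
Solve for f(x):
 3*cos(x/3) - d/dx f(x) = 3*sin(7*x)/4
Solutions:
 f(x) = C1 + 9*sin(x/3) + 3*cos(7*x)/28


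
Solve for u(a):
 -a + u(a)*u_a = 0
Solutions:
 u(a) = -sqrt(C1 + a^2)
 u(a) = sqrt(C1 + a^2)


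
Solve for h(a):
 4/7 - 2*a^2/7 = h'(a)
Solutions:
 h(a) = C1 - 2*a^3/21 + 4*a/7


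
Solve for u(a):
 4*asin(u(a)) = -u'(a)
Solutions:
 Integral(1/asin(_y), (_y, u(a))) = C1 - 4*a


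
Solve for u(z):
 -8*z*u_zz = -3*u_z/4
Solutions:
 u(z) = C1 + C2*z^(35/32)


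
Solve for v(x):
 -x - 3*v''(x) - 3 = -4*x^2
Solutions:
 v(x) = C1 + C2*x + x^4/9 - x^3/18 - x^2/2


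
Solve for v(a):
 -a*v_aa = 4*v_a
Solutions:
 v(a) = C1 + C2/a^3


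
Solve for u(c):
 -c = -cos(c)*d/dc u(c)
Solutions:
 u(c) = C1 + Integral(c/cos(c), c)


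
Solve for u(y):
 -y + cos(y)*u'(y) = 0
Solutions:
 u(y) = C1 + Integral(y/cos(y), y)


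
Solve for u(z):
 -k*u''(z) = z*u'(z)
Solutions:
 u(z) = C1 + C2*sqrt(k)*erf(sqrt(2)*z*sqrt(1/k)/2)


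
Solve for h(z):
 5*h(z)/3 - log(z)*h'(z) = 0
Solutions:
 h(z) = C1*exp(5*li(z)/3)


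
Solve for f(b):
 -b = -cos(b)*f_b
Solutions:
 f(b) = C1 + Integral(b/cos(b), b)


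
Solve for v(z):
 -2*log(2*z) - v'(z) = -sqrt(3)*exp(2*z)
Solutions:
 v(z) = C1 - 2*z*log(z) + 2*z*(1 - log(2)) + sqrt(3)*exp(2*z)/2


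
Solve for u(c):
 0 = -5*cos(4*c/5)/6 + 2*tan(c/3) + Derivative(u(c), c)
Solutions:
 u(c) = C1 + 6*log(cos(c/3)) + 25*sin(4*c/5)/24


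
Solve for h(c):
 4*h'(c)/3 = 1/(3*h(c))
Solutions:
 h(c) = -sqrt(C1 + 2*c)/2
 h(c) = sqrt(C1 + 2*c)/2


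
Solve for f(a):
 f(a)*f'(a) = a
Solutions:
 f(a) = -sqrt(C1 + a^2)
 f(a) = sqrt(C1 + a^2)


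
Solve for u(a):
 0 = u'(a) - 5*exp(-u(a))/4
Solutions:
 u(a) = log(C1 + 5*a/4)


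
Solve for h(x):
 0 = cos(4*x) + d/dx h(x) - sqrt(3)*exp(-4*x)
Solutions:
 h(x) = C1 - sin(4*x)/4 - sqrt(3)*exp(-4*x)/4


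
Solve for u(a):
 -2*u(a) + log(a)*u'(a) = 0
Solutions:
 u(a) = C1*exp(2*li(a))


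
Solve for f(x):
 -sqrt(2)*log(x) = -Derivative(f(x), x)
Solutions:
 f(x) = C1 + sqrt(2)*x*log(x) - sqrt(2)*x


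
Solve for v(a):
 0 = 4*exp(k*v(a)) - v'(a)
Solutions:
 v(a) = Piecewise((log(-1/(C1*k + 4*a*k))/k, Ne(k, 0)), (nan, True))
 v(a) = Piecewise((C1 + 4*a, Eq(k, 0)), (nan, True))


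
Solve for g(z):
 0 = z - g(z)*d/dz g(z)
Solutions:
 g(z) = -sqrt(C1 + z^2)
 g(z) = sqrt(C1 + z^2)


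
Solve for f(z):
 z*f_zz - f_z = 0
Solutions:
 f(z) = C1 + C2*z^2


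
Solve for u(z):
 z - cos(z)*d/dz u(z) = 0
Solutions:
 u(z) = C1 + Integral(z/cos(z), z)


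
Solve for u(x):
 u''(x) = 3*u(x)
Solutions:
 u(x) = C1*exp(-sqrt(3)*x) + C2*exp(sqrt(3)*x)


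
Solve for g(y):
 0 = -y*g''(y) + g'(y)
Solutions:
 g(y) = C1 + C2*y^2


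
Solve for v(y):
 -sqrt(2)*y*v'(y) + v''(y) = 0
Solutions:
 v(y) = C1 + C2*erfi(2^(3/4)*y/2)


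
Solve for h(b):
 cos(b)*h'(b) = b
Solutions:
 h(b) = C1 + Integral(b/cos(b), b)


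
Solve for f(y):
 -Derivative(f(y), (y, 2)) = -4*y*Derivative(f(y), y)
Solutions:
 f(y) = C1 + C2*erfi(sqrt(2)*y)


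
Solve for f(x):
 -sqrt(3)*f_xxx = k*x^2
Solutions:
 f(x) = C1 + C2*x + C3*x^2 - sqrt(3)*k*x^5/180


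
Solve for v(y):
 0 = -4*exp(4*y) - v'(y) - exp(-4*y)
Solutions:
 v(y) = C1 - exp(4*y) + exp(-4*y)/4


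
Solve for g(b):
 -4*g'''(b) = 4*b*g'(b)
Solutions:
 g(b) = C1 + Integral(C2*airyai(-b) + C3*airybi(-b), b)


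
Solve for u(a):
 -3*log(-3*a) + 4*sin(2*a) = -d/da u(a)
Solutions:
 u(a) = C1 + 3*a*log(-a) - 3*a + 3*a*log(3) + 2*cos(2*a)


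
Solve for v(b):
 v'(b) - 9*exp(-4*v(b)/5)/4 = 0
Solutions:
 v(b) = 5*log(-I*(C1 + 9*b/5)^(1/4))
 v(b) = 5*log(I*(C1 + 9*b/5)^(1/4))
 v(b) = 5*log(-(C1 + 9*b/5)^(1/4))
 v(b) = 5*log(C1 + 9*b/5)/4


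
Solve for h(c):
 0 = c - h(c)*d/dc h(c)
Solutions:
 h(c) = -sqrt(C1 + c^2)
 h(c) = sqrt(C1 + c^2)


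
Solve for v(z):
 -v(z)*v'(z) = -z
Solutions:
 v(z) = -sqrt(C1 + z^2)
 v(z) = sqrt(C1 + z^2)


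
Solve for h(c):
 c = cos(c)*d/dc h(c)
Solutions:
 h(c) = C1 + Integral(c/cos(c), c)


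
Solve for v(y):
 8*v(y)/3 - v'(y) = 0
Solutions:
 v(y) = C1*exp(8*y/3)


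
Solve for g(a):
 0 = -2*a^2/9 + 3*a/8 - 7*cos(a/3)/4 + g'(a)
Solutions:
 g(a) = C1 + 2*a^3/27 - 3*a^2/16 + 21*sin(a/3)/4


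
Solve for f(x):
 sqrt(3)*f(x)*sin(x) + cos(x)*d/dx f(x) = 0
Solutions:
 f(x) = C1*cos(x)^(sqrt(3))


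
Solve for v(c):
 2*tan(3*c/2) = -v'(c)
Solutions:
 v(c) = C1 + 4*log(cos(3*c/2))/3


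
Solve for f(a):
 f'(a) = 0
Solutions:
 f(a) = C1


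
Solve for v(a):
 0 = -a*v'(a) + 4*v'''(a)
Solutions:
 v(a) = C1 + Integral(C2*airyai(2^(1/3)*a/2) + C3*airybi(2^(1/3)*a/2), a)


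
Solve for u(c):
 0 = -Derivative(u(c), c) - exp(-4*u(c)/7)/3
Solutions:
 u(c) = 7*log(-I*(C1 - 4*c/21)^(1/4))
 u(c) = 7*log(I*(C1 - 4*c/21)^(1/4))
 u(c) = 7*log(-(C1 - 4*c/21)^(1/4))
 u(c) = 7*log(C1 - 4*c/21)/4


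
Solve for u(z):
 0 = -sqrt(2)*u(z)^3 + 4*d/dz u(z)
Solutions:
 u(z) = -sqrt(2)*sqrt(-1/(C1 + sqrt(2)*z))
 u(z) = sqrt(2)*sqrt(-1/(C1 + sqrt(2)*z))


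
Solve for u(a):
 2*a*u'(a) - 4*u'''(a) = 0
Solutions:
 u(a) = C1 + Integral(C2*airyai(2^(2/3)*a/2) + C3*airybi(2^(2/3)*a/2), a)


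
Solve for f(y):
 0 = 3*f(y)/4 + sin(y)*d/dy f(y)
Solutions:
 f(y) = C1*(cos(y) + 1)^(3/8)/(cos(y) - 1)^(3/8)


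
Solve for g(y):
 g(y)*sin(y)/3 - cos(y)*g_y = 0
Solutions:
 g(y) = C1/cos(y)^(1/3)


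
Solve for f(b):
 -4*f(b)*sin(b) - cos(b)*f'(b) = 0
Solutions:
 f(b) = C1*cos(b)^4


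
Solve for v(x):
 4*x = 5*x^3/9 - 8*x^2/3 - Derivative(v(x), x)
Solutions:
 v(x) = C1 + 5*x^4/36 - 8*x^3/9 - 2*x^2


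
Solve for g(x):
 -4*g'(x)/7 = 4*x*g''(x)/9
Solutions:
 g(x) = C1 + C2/x^(2/7)


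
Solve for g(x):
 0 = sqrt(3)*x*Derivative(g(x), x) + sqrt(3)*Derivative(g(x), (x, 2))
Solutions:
 g(x) = C1 + C2*erf(sqrt(2)*x/2)


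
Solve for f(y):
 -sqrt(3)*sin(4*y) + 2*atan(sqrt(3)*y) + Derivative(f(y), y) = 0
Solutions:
 f(y) = C1 - 2*y*atan(sqrt(3)*y) + sqrt(3)*log(3*y^2 + 1)/3 - sqrt(3)*cos(4*y)/4


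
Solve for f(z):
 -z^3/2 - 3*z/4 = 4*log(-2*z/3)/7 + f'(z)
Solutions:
 f(z) = C1 - z^4/8 - 3*z^2/8 - 4*z*log(-z)/7 + 4*z*(-log(2) + 1 + log(3))/7


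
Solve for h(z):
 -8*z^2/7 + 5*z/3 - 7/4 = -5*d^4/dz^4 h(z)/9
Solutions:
 h(z) = C1 + C2*z + C3*z^2 + C4*z^3 + z^6/175 - z^5/40 + 21*z^4/160


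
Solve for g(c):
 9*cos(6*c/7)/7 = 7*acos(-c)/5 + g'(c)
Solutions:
 g(c) = C1 - 7*c*acos(-c)/5 - 7*sqrt(1 - c^2)/5 + 3*sin(6*c/7)/2


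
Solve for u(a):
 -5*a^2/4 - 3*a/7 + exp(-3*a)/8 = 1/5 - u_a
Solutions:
 u(a) = C1 + 5*a^3/12 + 3*a^2/14 + a/5 + exp(-3*a)/24


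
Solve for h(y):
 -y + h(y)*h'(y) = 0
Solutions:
 h(y) = -sqrt(C1 + y^2)
 h(y) = sqrt(C1 + y^2)


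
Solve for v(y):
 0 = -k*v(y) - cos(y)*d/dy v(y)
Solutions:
 v(y) = C1*exp(k*(log(sin(y) - 1) - log(sin(y) + 1))/2)


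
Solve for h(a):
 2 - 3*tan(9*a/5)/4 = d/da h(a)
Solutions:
 h(a) = C1 + 2*a + 5*log(cos(9*a/5))/12


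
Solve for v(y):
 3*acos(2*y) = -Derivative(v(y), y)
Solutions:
 v(y) = C1 - 3*y*acos(2*y) + 3*sqrt(1 - 4*y^2)/2


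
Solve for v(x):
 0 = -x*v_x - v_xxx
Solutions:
 v(x) = C1 + Integral(C2*airyai(-x) + C3*airybi(-x), x)


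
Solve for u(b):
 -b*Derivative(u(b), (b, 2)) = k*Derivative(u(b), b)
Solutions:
 u(b) = C1 + b^(1 - re(k))*(C2*sin(log(b)*Abs(im(k))) + C3*cos(log(b)*im(k)))


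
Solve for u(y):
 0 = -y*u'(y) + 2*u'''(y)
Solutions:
 u(y) = C1 + Integral(C2*airyai(2^(2/3)*y/2) + C3*airybi(2^(2/3)*y/2), y)


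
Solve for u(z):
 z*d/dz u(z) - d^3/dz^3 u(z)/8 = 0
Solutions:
 u(z) = C1 + Integral(C2*airyai(2*z) + C3*airybi(2*z), z)


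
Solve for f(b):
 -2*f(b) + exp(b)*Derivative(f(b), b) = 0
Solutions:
 f(b) = C1*exp(-2*exp(-b))


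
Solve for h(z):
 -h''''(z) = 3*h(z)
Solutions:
 h(z) = (C1*sin(sqrt(2)*3^(1/4)*z/2) + C2*cos(sqrt(2)*3^(1/4)*z/2))*exp(-sqrt(2)*3^(1/4)*z/2) + (C3*sin(sqrt(2)*3^(1/4)*z/2) + C4*cos(sqrt(2)*3^(1/4)*z/2))*exp(sqrt(2)*3^(1/4)*z/2)


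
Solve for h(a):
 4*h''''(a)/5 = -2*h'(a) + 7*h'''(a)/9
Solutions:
 h(a) = C1 + C2*exp(a*(245*5^(2/3)/(4212*sqrt(5286) + 306353)^(1/3) + 70 + 5^(1/3)*(4212*sqrt(5286) + 306353)^(1/3))/216)*sin(sqrt(3)*5^(1/3)*a*(-(4212*sqrt(5286) + 306353)^(1/3) + 245*5^(1/3)/(4212*sqrt(5286) + 306353)^(1/3))/216) + C3*exp(a*(245*5^(2/3)/(4212*sqrt(5286) + 306353)^(1/3) + 70 + 5^(1/3)*(4212*sqrt(5286) + 306353)^(1/3))/216)*cos(sqrt(3)*5^(1/3)*a*(-(4212*sqrt(5286) + 306353)^(1/3) + 245*5^(1/3)/(4212*sqrt(5286) + 306353)^(1/3))/216) + C4*exp(a*(-5^(1/3)*(4212*sqrt(5286) + 306353)^(1/3) - 245*5^(2/3)/(4212*sqrt(5286) + 306353)^(1/3) + 35)/108)


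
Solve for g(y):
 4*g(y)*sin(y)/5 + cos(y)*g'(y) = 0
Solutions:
 g(y) = C1*cos(y)^(4/5)


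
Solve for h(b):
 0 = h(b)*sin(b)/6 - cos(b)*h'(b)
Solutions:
 h(b) = C1/cos(b)^(1/6)


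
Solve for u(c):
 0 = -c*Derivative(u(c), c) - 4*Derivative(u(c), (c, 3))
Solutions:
 u(c) = C1 + Integral(C2*airyai(-2^(1/3)*c/2) + C3*airybi(-2^(1/3)*c/2), c)


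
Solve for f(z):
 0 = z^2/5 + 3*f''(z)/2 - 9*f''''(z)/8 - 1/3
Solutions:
 f(z) = C1 + C2*z + C3*exp(-2*sqrt(3)*z/3) + C4*exp(2*sqrt(3)*z/3) - z^4/90 + z^2/90


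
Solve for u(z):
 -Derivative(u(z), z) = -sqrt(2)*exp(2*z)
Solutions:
 u(z) = C1 + sqrt(2)*exp(2*z)/2


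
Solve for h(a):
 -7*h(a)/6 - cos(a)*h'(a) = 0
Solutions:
 h(a) = C1*(sin(a) - 1)^(7/12)/(sin(a) + 1)^(7/12)


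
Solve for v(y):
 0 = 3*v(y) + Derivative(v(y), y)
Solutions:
 v(y) = C1*exp(-3*y)


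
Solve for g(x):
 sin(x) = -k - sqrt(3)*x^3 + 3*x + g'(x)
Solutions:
 g(x) = C1 + k*x + sqrt(3)*x^4/4 - 3*x^2/2 - cos(x)


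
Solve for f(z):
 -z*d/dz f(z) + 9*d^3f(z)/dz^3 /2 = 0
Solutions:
 f(z) = C1 + Integral(C2*airyai(6^(1/3)*z/3) + C3*airybi(6^(1/3)*z/3), z)


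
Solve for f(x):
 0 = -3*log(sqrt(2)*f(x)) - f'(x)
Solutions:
 2*Integral(1/(2*log(_y) + log(2)), (_y, f(x)))/3 = C1 - x


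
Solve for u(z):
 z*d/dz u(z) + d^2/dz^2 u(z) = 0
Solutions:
 u(z) = C1 + C2*erf(sqrt(2)*z/2)


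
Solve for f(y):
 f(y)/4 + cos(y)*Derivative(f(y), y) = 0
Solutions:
 f(y) = C1*(sin(y) - 1)^(1/8)/(sin(y) + 1)^(1/8)


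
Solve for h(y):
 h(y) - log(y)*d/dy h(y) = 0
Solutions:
 h(y) = C1*exp(li(y))


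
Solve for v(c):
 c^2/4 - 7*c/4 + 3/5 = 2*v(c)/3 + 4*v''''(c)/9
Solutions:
 v(c) = 3*c^2/8 - 21*c/8 + (C1*sin(6^(1/4)*c/2) + C2*cos(6^(1/4)*c/2))*exp(-6^(1/4)*c/2) + (C3*sin(6^(1/4)*c/2) + C4*cos(6^(1/4)*c/2))*exp(6^(1/4)*c/2) + 9/10


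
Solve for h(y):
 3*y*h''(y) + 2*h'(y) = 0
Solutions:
 h(y) = C1 + C2*y^(1/3)


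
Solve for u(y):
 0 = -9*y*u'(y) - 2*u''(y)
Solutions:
 u(y) = C1 + C2*erf(3*y/2)


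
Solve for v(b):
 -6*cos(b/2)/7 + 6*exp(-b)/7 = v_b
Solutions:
 v(b) = C1 - 12*sin(b/2)/7 - 6*exp(-b)/7


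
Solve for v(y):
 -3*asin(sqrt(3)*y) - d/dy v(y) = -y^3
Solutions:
 v(y) = C1 + y^4/4 - 3*y*asin(sqrt(3)*y) - sqrt(3)*sqrt(1 - 3*y^2)


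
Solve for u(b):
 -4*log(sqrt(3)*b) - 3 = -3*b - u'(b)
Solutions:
 u(b) = C1 - 3*b^2/2 + 4*b*log(b) - b + b*log(9)


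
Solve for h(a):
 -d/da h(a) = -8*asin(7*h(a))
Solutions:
 Integral(1/asin(7*_y), (_y, h(a))) = C1 + 8*a


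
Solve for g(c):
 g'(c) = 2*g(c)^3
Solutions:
 g(c) = -sqrt(2)*sqrt(-1/(C1 + 2*c))/2
 g(c) = sqrt(2)*sqrt(-1/(C1 + 2*c))/2


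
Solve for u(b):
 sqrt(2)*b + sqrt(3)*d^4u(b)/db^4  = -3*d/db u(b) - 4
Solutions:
 u(b) = C1 + C4*exp(-3^(1/6)*b) - sqrt(2)*b^2/6 - 4*b/3 + (C2*sin(3^(2/3)*b/2) + C3*cos(3^(2/3)*b/2))*exp(3^(1/6)*b/2)


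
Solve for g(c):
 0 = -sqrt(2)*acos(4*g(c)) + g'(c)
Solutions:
 Integral(1/acos(4*_y), (_y, g(c))) = C1 + sqrt(2)*c


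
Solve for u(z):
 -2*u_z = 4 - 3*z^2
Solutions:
 u(z) = C1 + z^3/2 - 2*z


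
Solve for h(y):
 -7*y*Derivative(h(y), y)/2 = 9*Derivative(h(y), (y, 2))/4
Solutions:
 h(y) = C1 + C2*erf(sqrt(7)*y/3)


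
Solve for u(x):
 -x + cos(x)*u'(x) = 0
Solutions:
 u(x) = C1 + Integral(x/cos(x), x)


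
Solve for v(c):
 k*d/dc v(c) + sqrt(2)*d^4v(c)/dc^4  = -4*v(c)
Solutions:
 v(c) = C1*exp(c*(-sqrt(6)*sqrt(6^(1/3)*(9*k^2 + sqrt(3)*sqrt(27*k^4 - 16384*sqrt(2)))^(1/3) + 32*2^(1/6)*3^(2/3)/(9*k^2 + sqrt(3)*sqrt(27*k^4 - 16384*sqrt(2)))^(1/3)) + 6*sqrt(2*sqrt(3)*k/sqrt(6^(1/3)*(9*k^2 + sqrt(3)*sqrt(27*k^4 - 16384*sqrt(2)))^(1/3) + 32*2^(1/6)*3^(2/3)/(9*k^2 + sqrt(3)*sqrt(27*k^4 - 16384*sqrt(2)))^(1/3)) - 6^(1/3)*(9*k^2 + sqrt(3)*sqrt(27*k^4 - 16384*sqrt(2)))^(1/3)/6 - 16*2^(1/6)*3^(2/3)/(3*(9*k^2 + sqrt(3)*sqrt(27*k^4 - 16384*sqrt(2)))^(1/3))))/12) + C2*exp(c*(sqrt(6)*sqrt(6^(1/3)*(9*k^2 + sqrt(3)*sqrt(27*k^4 - 16384*sqrt(2)))^(1/3) + 32*2^(1/6)*3^(2/3)/(9*k^2 + sqrt(3)*sqrt(27*k^4 - 16384*sqrt(2)))^(1/3)) - 6*sqrt(-2*sqrt(3)*k/sqrt(6^(1/3)*(9*k^2 + sqrt(3)*sqrt(27*k^4 - 16384*sqrt(2)))^(1/3) + 32*2^(1/6)*3^(2/3)/(9*k^2 + sqrt(3)*sqrt(27*k^4 - 16384*sqrt(2)))^(1/3)) - 6^(1/3)*(9*k^2 + sqrt(3)*sqrt(27*k^4 - 16384*sqrt(2)))^(1/3)/6 - 16*2^(1/6)*3^(2/3)/(3*(9*k^2 + sqrt(3)*sqrt(27*k^4 - 16384*sqrt(2)))^(1/3))))/12) + C3*exp(c*(sqrt(6)*sqrt(6^(1/3)*(9*k^2 + sqrt(3)*sqrt(27*k^4 - 16384*sqrt(2)))^(1/3) + 32*2^(1/6)*3^(2/3)/(9*k^2 + sqrt(3)*sqrt(27*k^4 - 16384*sqrt(2)))^(1/3)) + 6*sqrt(-2*sqrt(3)*k/sqrt(6^(1/3)*(9*k^2 + sqrt(3)*sqrt(27*k^4 - 16384*sqrt(2)))^(1/3) + 32*2^(1/6)*3^(2/3)/(9*k^2 + sqrt(3)*sqrt(27*k^4 - 16384*sqrt(2)))^(1/3)) - 6^(1/3)*(9*k^2 + sqrt(3)*sqrt(27*k^4 - 16384*sqrt(2)))^(1/3)/6 - 16*2^(1/6)*3^(2/3)/(3*(9*k^2 + sqrt(3)*sqrt(27*k^4 - 16384*sqrt(2)))^(1/3))))/12) + C4*exp(-c*(sqrt(6)*sqrt(6^(1/3)*(9*k^2 + sqrt(3)*sqrt(27*k^4 - 16384*sqrt(2)))^(1/3) + 32*2^(1/6)*3^(2/3)/(9*k^2 + sqrt(3)*sqrt(27*k^4 - 16384*sqrt(2)))^(1/3)) + 6*sqrt(2*sqrt(3)*k/sqrt(6^(1/3)*(9*k^2 + sqrt(3)*sqrt(27*k^4 - 16384*sqrt(2)))^(1/3) + 32*2^(1/6)*3^(2/3)/(9*k^2 + sqrt(3)*sqrt(27*k^4 - 16384*sqrt(2)))^(1/3)) - 6^(1/3)*(9*k^2 + sqrt(3)*sqrt(27*k^4 - 16384*sqrt(2)))^(1/3)/6 - 16*2^(1/6)*3^(2/3)/(3*(9*k^2 + sqrt(3)*sqrt(27*k^4 - 16384*sqrt(2)))^(1/3))))/12)


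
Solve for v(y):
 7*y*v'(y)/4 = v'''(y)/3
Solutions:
 v(y) = C1 + Integral(C2*airyai(42^(1/3)*y/2) + C3*airybi(42^(1/3)*y/2), y)


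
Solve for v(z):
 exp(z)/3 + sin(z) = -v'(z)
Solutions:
 v(z) = C1 - exp(z)/3 + cos(z)


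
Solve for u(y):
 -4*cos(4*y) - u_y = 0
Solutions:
 u(y) = C1 - sin(4*y)


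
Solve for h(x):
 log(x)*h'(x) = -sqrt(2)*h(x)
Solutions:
 h(x) = C1*exp(-sqrt(2)*li(x))


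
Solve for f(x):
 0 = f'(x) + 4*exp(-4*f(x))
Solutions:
 f(x) = log(-I*(C1 - 16*x)^(1/4))
 f(x) = log(I*(C1 - 16*x)^(1/4))
 f(x) = log(-(C1 - 16*x)^(1/4))
 f(x) = log(C1 - 16*x)/4


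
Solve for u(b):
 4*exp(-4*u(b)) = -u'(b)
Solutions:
 u(b) = log(-I*(C1 - 16*b)^(1/4))
 u(b) = log(I*(C1 - 16*b)^(1/4))
 u(b) = log(-(C1 - 16*b)^(1/4))
 u(b) = log(C1 - 16*b)/4


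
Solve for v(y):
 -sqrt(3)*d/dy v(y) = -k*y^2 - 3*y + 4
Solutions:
 v(y) = C1 + sqrt(3)*k*y^3/9 + sqrt(3)*y^2/2 - 4*sqrt(3)*y/3


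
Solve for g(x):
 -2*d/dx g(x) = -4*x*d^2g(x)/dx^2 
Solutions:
 g(x) = C1 + C2*x^(3/2)


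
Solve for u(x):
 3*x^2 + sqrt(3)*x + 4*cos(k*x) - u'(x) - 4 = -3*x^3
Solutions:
 u(x) = C1 + 3*x^4/4 + x^3 + sqrt(3)*x^2/2 - 4*x + 4*sin(k*x)/k


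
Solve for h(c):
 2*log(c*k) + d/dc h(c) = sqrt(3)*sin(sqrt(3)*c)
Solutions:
 h(c) = C1 - 2*c*log(c*k) + 2*c - cos(sqrt(3)*c)


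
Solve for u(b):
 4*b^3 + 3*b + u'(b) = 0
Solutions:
 u(b) = C1 - b^4 - 3*b^2/2


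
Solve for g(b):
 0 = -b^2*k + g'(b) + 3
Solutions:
 g(b) = C1 + b^3*k/3 - 3*b


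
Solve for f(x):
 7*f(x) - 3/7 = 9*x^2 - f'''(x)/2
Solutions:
 f(x) = C3*exp(-14^(1/3)*x) + 9*x^2/7 + (C1*sin(14^(1/3)*sqrt(3)*x/2) + C2*cos(14^(1/3)*sqrt(3)*x/2))*exp(14^(1/3)*x/2) + 3/49


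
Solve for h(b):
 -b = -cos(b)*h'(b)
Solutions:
 h(b) = C1 + Integral(b/cos(b), b)


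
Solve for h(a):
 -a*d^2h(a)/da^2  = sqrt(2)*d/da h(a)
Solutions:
 h(a) = C1 + C2*a^(1 - sqrt(2))


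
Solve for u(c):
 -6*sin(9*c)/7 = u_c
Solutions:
 u(c) = C1 + 2*cos(9*c)/21


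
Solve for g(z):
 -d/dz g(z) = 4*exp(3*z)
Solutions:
 g(z) = C1 - 4*exp(3*z)/3


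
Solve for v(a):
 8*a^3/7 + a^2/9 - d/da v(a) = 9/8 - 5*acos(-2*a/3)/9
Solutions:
 v(a) = C1 + 2*a^4/7 + a^3/27 + 5*a*acos(-2*a/3)/9 - 9*a/8 + 5*sqrt(9 - 4*a^2)/18


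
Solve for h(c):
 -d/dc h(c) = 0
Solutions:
 h(c) = C1


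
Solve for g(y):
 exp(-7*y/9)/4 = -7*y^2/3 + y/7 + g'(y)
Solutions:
 g(y) = C1 + 7*y^3/9 - y^2/14 - 9*exp(-7*y/9)/28


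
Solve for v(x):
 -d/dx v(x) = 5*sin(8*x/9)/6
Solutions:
 v(x) = C1 + 15*cos(8*x/9)/16


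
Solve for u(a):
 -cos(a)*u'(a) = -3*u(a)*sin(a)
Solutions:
 u(a) = C1/cos(a)^3


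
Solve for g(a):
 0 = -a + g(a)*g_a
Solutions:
 g(a) = -sqrt(C1 + a^2)
 g(a) = sqrt(C1 + a^2)


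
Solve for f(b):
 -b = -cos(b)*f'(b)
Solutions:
 f(b) = C1 + Integral(b/cos(b), b)


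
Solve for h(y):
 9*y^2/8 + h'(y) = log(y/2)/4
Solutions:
 h(y) = C1 - 3*y^3/8 + y*log(y)/4 - y/4 - y*log(2)/4


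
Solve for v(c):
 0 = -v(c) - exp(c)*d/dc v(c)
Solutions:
 v(c) = C1*exp(exp(-c))


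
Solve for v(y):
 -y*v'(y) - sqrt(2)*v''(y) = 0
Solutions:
 v(y) = C1 + C2*erf(2^(1/4)*y/2)


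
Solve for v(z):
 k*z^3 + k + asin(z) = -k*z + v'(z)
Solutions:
 v(z) = C1 + k*z^4/4 + k*z^2/2 + k*z + z*asin(z) + sqrt(1 - z^2)


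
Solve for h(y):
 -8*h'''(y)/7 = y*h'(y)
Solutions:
 h(y) = C1 + Integral(C2*airyai(-7^(1/3)*y/2) + C3*airybi(-7^(1/3)*y/2), y)


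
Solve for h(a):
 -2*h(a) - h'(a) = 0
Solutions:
 h(a) = C1*exp(-2*a)


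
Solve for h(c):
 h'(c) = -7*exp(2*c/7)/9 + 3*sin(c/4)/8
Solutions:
 h(c) = C1 - 49*exp(2*c/7)/18 - 3*cos(c/4)/2


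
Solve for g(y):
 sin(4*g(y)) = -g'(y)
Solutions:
 g(y) = -acos((-C1 - exp(8*y))/(C1 - exp(8*y)))/4 + pi/2
 g(y) = acos((-C1 - exp(8*y))/(C1 - exp(8*y)))/4


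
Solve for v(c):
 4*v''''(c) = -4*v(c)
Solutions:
 v(c) = (C1*sin(sqrt(2)*c/2) + C2*cos(sqrt(2)*c/2))*exp(-sqrt(2)*c/2) + (C3*sin(sqrt(2)*c/2) + C4*cos(sqrt(2)*c/2))*exp(sqrt(2)*c/2)


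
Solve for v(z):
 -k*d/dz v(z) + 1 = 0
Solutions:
 v(z) = C1 + z/k


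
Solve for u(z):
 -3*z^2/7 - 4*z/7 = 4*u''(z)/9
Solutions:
 u(z) = C1 + C2*z - 9*z^4/112 - 3*z^3/14


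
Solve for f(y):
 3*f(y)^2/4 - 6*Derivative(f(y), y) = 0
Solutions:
 f(y) = -8/(C1 + y)


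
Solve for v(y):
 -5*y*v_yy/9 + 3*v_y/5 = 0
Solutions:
 v(y) = C1 + C2*y^(52/25)


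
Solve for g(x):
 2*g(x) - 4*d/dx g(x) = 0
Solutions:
 g(x) = C1*exp(x/2)


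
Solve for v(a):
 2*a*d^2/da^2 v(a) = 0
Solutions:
 v(a) = C1 + C2*a


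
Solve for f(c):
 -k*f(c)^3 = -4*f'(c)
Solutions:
 f(c) = -sqrt(2)*sqrt(-1/(C1 + c*k))
 f(c) = sqrt(2)*sqrt(-1/(C1 + c*k))


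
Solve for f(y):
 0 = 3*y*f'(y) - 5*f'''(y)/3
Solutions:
 f(y) = C1 + Integral(C2*airyai(15^(2/3)*y/5) + C3*airybi(15^(2/3)*y/5), y)


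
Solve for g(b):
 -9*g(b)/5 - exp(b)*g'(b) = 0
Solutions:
 g(b) = C1*exp(9*exp(-b)/5)


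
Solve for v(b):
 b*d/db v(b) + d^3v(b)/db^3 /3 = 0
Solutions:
 v(b) = C1 + Integral(C2*airyai(-3^(1/3)*b) + C3*airybi(-3^(1/3)*b), b)


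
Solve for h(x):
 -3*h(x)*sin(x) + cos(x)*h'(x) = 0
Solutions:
 h(x) = C1/cos(x)^3


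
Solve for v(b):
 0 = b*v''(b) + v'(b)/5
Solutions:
 v(b) = C1 + C2*b^(4/5)


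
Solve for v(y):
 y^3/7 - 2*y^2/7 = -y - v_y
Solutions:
 v(y) = C1 - y^4/28 + 2*y^3/21 - y^2/2


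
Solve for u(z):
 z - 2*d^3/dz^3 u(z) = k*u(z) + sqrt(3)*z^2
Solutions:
 u(z) = C1*exp(2^(2/3)*z*(-k)^(1/3)/2) + C2*exp(2^(2/3)*z*(-k)^(1/3)*(-1 + sqrt(3)*I)/4) + C3*exp(-2^(2/3)*z*(-k)^(1/3)*(1 + sqrt(3)*I)/4) - sqrt(3)*z^2/k + z/k


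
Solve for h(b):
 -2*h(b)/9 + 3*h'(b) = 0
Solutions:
 h(b) = C1*exp(2*b/27)


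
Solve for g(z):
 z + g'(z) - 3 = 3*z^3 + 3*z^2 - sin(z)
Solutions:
 g(z) = C1 + 3*z^4/4 + z^3 - z^2/2 + 3*z + cos(z)


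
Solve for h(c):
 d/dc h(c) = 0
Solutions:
 h(c) = C1


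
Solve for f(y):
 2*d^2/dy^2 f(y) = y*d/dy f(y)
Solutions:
 f(y) = C1 + C2*erfi(y/2)


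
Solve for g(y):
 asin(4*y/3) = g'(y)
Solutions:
 g(y) = C1 + y*asin(4*y/3) + sqrt(9 - 16*y^2)/4


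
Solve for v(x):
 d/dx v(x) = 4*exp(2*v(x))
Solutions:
 v(x) = log(-sqrt(-1/(C1 + 4*x))) - log(2)/2
 v(x) = log(-1/(C1 + 4*x))/2 - log(2)/2


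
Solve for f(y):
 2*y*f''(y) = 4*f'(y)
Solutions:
 f(y) = C1 + C2*y^3


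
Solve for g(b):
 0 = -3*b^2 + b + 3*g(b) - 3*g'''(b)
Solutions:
 g(b) = C3*exp(b) + b^2 - b/3 + (C1*sin(sqrt(3)*b/2) + C2*cos(sqrt(3)*b/2))*exp(-b/2)


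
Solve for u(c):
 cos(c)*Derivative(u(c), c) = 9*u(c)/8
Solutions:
 u(c) = C1*(sin(c) + 1)^(9/16)/(sin(c) - 1)^(9/16)


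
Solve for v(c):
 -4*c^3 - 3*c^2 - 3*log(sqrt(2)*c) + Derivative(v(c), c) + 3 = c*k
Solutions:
 v(c) = C1 + c^4 + c^3 + c^2*k/2 + 3*c*log(c) - 6*c + 3*c*log(2)/2


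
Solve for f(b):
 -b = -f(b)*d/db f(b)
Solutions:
 f(b) = -sqrt(C1 + b^2)
 f(b) = sqrt(C1 + b^2)


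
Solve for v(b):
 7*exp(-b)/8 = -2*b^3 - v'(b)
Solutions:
 v(b) = C1 - b^4/2 + 7*exp(-b)/8


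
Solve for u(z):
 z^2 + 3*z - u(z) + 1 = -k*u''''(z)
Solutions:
 u(z) = C1*exp(-z*(1/k)^(1/4)) + C2*exp(z*(1/k)^(1/4)) + C3*exp(-I*z*(1/k)^(1/4)) + C4*exp(I*z*(1/k)^(1/4)) + z^2 + 3*z + 1


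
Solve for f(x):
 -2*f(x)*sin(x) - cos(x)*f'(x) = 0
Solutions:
 f(x) = C1*cos(x)^2


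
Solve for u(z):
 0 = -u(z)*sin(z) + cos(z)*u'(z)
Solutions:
 u(z) = C1/cos(z)


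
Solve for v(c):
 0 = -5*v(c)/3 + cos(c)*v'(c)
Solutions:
 v(c) = C1*(sin(c) + 1)^(5/6)/(sin(c) - 1)^(5/6)


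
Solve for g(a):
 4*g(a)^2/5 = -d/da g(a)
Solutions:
 g(a) = 5/(C1 + 4*a)


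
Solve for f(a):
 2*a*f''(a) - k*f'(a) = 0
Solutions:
 f(a) = C1 + a^(re(k)/2 + 1)*(C2*sin(log(a)*Abs(im(k))/2) + C3*cos(log(a)*im(k)/2))


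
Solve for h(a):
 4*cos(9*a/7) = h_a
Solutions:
 h(a) = C1 + 28*sin(9*a/7)/9


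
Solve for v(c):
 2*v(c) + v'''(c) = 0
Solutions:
 v(c) = C3*exp(-2^(1/3)*c) + (C1*sin(2^(1/3)*sqrt(3)*c/2) + C2*cos(2^(1/3)*sqrt(3)*c/2))*exp(2^(1/3)*c/2)


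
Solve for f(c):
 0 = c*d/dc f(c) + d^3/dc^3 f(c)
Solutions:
 f(c) = C1 + Integral(C2*airyai(-c) + C3*airybi(-c), c)


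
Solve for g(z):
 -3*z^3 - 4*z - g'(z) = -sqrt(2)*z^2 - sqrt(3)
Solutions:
 g(z) = C1 - 3*z^4/4 + sqrt(2)*z^3/3 - 2*z^2 + sqrt(3)*z


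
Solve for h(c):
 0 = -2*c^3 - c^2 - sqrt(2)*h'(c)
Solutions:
 h(c) = C1 - sqrt(2)*c^4/4 - sqrt(2)*c^3/6


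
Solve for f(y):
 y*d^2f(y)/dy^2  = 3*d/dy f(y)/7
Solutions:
 f(y) = C1 + C2*y^(10/7)


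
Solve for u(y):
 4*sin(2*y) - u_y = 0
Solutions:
 u(y) = C1 - 2*cos(2*y)


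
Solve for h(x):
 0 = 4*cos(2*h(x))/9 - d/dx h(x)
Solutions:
 -4*x/9 - log(sin(2*h(x)) - 1)/4 + log(sin(2*h(x)) + 1)/4 = C1


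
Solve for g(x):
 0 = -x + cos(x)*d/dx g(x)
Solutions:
 g(x) = C1 + Integral(x/cos(x), x)


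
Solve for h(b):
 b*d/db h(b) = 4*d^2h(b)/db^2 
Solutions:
 h(b) = C1 + C2*erfi(sqrt(2)*b/4)


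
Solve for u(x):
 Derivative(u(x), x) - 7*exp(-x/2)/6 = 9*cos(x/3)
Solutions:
 u(x) = C1 + 27*sin(x/3) - 7*exp(-x/2)/3


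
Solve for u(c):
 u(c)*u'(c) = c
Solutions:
 u(c) = -sqrt(C1 + c^2)
 u(c) = sqrt(C1 + c^2)


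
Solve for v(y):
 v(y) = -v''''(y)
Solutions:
 v(y) = (C1*sin(sqrt(2)*y/2) + C2*cos(sqrt(2)*y/2))*exp(-sqrt(2)*y/2) + (C3*sin(sqrt(2)*y/2) + C4*cos(sqrt(2)*y/2))*exp(sqrt(2)*y/2)


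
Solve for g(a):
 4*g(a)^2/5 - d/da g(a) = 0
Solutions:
 g(a) = -5/(C1 + 4*a)


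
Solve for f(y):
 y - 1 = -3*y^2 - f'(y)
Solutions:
 f(y) = C1 - y^3 - y^2/2 + y


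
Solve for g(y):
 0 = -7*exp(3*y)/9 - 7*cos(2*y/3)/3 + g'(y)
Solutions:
 g(y) = C1 + 7*exp(3*y)/27 + 7*sin(2*y/3)/2


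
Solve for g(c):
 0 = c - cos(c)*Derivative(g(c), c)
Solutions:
 g(c) = C1 + Integral(c/cos(c), c)


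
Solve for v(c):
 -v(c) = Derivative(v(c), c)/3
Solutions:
 v(c) = C1*exp(-3*c)


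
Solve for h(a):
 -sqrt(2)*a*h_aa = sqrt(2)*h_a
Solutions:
 h(a) = C1 + C2*log(a)


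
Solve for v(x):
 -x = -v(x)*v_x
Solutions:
 v(x) = -sqrt(C1 + x^2)
 v(x) = sqrt(C1 + x^2)


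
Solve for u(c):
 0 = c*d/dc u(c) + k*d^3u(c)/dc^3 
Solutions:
 u(c) = C1 + Integral(C2*airyai(c*(-1/k)^(1/3)) + C3*airybi(c*(-1/k)^(1/3)), c)


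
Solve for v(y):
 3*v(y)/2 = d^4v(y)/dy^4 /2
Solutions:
 v(y) = C1*exp(-3^(1/4)*y) + C2*exp(3^(1/4)*y) + C3*sin(3^(1/4)*y) + C4*cos(3^(1/4)*y)


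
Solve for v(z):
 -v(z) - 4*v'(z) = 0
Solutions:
 v(z) = C1*exp(-z/4)


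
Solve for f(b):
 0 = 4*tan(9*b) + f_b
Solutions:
 f(b) = C1 + 4*log(cos(9*b))/9


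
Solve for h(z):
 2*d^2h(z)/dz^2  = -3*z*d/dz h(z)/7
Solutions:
 h(z) = C1 + C2*erf(sqrt(21)*z/14)


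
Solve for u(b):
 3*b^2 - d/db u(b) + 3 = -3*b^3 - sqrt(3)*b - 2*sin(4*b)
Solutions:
 u(b) = C1 + 3*b^4/4 + b^3 + sqrt(3)*b^2/2 + 3*b - cos(4*b)/2


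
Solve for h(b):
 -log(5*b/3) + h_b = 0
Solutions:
 h(b) = C1 + b*log(b) - b + b*log(5/3)


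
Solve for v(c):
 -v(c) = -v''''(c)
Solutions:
 v(c) = C1*exp(-c) + C2*exp(c) + C3*sin(c) + C4*cos(c)


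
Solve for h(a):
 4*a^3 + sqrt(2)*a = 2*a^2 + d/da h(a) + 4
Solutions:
 h(a) = C1 + a^4 - 2*a^3/3 + sqrt(2)*a^2/2 - 4*a


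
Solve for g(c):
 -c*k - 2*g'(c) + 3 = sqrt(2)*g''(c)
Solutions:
 g(c) = C1 + C2*exp(-sqrt(2)*c) - c^2*k/4 + sqrt(2)*c*k/4 + 3*c/2


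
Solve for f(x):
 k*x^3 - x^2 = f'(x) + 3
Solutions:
 f(x) = C1 + k*x^4/4 - x^3/3 - 3*x


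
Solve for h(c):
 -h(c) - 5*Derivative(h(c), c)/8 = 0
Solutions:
 h(c) = C1*exp(-8*c/5)


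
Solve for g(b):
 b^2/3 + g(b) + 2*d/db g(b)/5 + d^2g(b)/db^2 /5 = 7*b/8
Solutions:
 g(b) = -b^2/3 + 137*b/120 + (C1*sin(2*b) + C2*cos(2*b))*exp(-b) - 97/300


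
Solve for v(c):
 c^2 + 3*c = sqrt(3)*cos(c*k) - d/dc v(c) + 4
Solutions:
 v(c) = C1 - c^3/3 - 3*c^2/2 + 4*c + sqrt(3)*sin(c*k)/k


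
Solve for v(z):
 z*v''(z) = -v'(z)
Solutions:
 v(z) = C1 + C2*log(z)


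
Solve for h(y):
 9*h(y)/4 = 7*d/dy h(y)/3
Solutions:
 h(y) = C1*exp(27*y/28)


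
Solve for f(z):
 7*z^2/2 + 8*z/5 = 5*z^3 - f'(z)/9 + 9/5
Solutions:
 f(z) = C1 + 45*z^4/4 - 21*z^3/2 - 36*z^2/5 + 81*z/5
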